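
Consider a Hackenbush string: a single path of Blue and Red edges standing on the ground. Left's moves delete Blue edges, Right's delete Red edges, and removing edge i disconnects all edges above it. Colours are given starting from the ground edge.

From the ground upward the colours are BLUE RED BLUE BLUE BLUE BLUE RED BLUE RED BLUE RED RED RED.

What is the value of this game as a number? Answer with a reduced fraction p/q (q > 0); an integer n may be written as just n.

3921/4096

1 of 13 · B · max L 0 · min R +∞ — 1
2 of 13 · BR · max L 0 · min R 1 — 1/2
3 of 13 · BRB · max L 1/2 · min R 1 — 3/4
4 of 13 · BRBB · max L 3/4 · min R 1 — 7/8
5 of 13 · BRBBB · max L 7/8 · min R 1 — 15/16
6 of 13 · BRBBBB · max L 15/16 · min R 1 — 31/32
7 of 13 · BRBBBBR · max L 15/16 · min R 31/32 — 61/64
8 of 13 · BRBBBBRB · max L 61/64 · min R 31/32 — 123/128
9 of 13 · BRBBBBRBR · max L 61/64 · min R 123/128 — 245/256
10 of 13 · BRBBBBRBRB · max L 245/256 · min R 123/128 — 491/512
11 of 13 · BRBBBBRBRBR · max L 245/256 · min R 491/512 — 981/1024
12 of 13 · BRBBBBRBRBRR · max L 245/256 · min R 981/1024 — 1961/2048
13 of 13 · BRBBBBRBRBRRR · max L 245/256 · min R 1961/2048 — 3921/4096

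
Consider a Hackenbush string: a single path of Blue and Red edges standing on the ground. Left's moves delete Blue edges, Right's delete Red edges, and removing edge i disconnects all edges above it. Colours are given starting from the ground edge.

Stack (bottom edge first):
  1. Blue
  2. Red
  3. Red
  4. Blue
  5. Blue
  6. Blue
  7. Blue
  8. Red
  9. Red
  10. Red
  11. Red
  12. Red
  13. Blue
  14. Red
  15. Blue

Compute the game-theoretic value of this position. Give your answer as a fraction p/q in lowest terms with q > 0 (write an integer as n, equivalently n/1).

step 1: add Blue to get B; options L={ 0 } R={ · } => 1
step 2: add Red to get BR; options L={ 0 } R={ 1 } => 1/2
step 3: add Red to get BRR; options L={ 0 } R={ 1/2 1 } => 1/4
step 4: add Blue to get BRRB; options L={ 0 1/4 } R={ 1/2 1 } => 3/8
step 5: add Blue to get BRRBB; options L={ 0 1/4 3/8 } R={ 1/2 1 } => 7/16
step 6: add Blue to get BRRBBB; options L={ 0 1/4 3/8 7/16 } R={ 1/2 1 } => 15/32
step 7: add Blue to get BRRBBBB; options L={ 0 1/4 3/8 7/16 15/32 } R={ 1/2 1 } => 31/64
step 8: add Red to get BRRBBBBR; options L={ 0 1/4 3/8 7/16 15/32 } R={ 31/64 1/2 1 } => 61/128
step 9: add Red to get BRRBBBBRR; options L={ 0 1/4 3/8 7/16 15/32 } R={ 61/128 31/64 1/2 1 } => 121/256
step 10: add Red to get BRRBBBBRRR; options L={ 0 1/4 3/8 7/16 15/32 } R={ 121/256 61/128 31/64 1/2 1 } => 241/512
step 11: add Red to get BRRBBBBRRRR; options L={ 0 1/4 3/8 7/16 15/32 } R={ 241/512 121/256 61/128 31/64 1/2 1 } => 481/1024
step 12: add Red to get BRRBBBBRRRRR; options L={ 0 1/4 3/8 7/16 15/32 } R={ 481/1024 241/512 121/256 61/128 31/64 1/2 1 } => 961/2048
step 13: add Blue to get BRRBBBBRRRRRB; options L={ 0 1/4 3/8 7/16 15/32 961/2048 } R={ 481/1024 241/512 121/256 61/128 31/64 1/2 1 } => 1923/4096
step 14: add Red to get BRRBBBBRRRRRBR; options L={ 0 1/4 3/8 7/16 15/32 961/2048 } R={ 1923/4096 481/1024 241/512 121/256 61/128 31/64 1/2 1 } => 3845/8192
step 15: add Blue to get BRRBBBBRRRRRBRB; options L={ 0 1/4 3/8 7/16 15/32 961/2048 3845/8192 } R={ 1923/4096 481/1024 241/512 121/256 61/128 31/64 1/2 1 } => 7691/16384

7691/16384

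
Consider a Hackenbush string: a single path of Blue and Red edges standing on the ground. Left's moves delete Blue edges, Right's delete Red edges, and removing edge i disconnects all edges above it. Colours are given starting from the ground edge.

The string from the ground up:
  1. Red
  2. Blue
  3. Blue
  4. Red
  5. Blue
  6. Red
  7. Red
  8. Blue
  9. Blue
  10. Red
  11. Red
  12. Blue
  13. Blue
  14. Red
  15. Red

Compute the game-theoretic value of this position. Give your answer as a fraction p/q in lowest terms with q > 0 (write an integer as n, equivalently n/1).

-5735/16384

Recurse on prefixes of the 15-edge string Red Blue Blue Red Blue Red Red Blue Blue Red Red Blue Blue Red Red:
step 1: add Red to get R; options L={ (no moves) } R={ 0 } → -1
step 2: add Blue to get RB; options L={ -1 } R={ 0 } → -1/2
step 3: add Blue to get RBB; options L={ -1; -1/2 } R={ 0 } → -1/4
step 4: add Red to get RBBR; options L={ -1; -1/2 } R={ -1/4; 0 } → -3/8
step 5: add Blue to get RBBRB; options L={ -1; -1/2; -3/8 } R={ -1/4; 0 } → -5/16
step 6: add Red to get RBBRBR; options L={ -1; -1/2; -3/8 } R={ -5/16; -1/4; 0 } → -11/32
step 7: add Red to get RBBRBRR; options L={ -1; -1/2; -3/8 } R={ -11/32; -5/16; -1/4; 0 } → -23/64
step 8: add Blue to get RBBRBRRB; options L={ -1; -1/2; -3/8; -23/64 } R={ -11/32; -5/16; -1/4; 0 } → -45/128
step 9: add Blue to get RBBRBRRBB; options L={ -1; -1/2; -3/8; -23/64; -45/128 } R={ -11/32; -5/16; -1/4; 0 } → -89/256
step 10: add Red to get RBBRBRRBBR; options L={ -1; -1/2; -3/8; -23/64; -45/128 } R={ -89/256; -11/32; -5/16; -1/4; 0 } → -179/512
step 11: add Red to get RBBRBRRBBRR; options L={ -1; -1/2; -3/8; -23/64; -45/128 } R={ -179/512; -89/256; -11/32; -5/16; -1/4; 0 } → -359/1024
step 12: add Blue to get RBBRBRRBBRRB; options L={ -1; -1/2; -3/8; -23/64; -45/128; -359/1024 } R={ -179/512; -89/256; -11/32; -5/16; -1/4; 0 } → -717/2048
step 13: add Blue to get RBBRBRRBBRRBB; options L={ -1; -1/2; -3/8; -23/64; -45/128; -359/1024; -717/2048 } R={ -179/512; -89/256; -11/32; -5/16; -1/4; 0 } → -1433/4096
step 14: add Red to get RBBRBRRBBRRBBR; options L={ -1; -1/2; -3/8; -23/64; -45/128; -359/1024; -717/2048 } R={ -1433/4096; -179/512; -89/256; -11/32; -5/16; -1/4; 0 } → -2867/8192
step 15: add Red to get RBBRBRRBBRRBBRR; options L={ -1; -1/2; -3/8; -23/64; -45/128; -359/1024; -717/2048 } R={ -2867/8192; -1433/4096; -179/512; -89/256; -11/32; -5/16; -1/4; 0 } → -5735/16384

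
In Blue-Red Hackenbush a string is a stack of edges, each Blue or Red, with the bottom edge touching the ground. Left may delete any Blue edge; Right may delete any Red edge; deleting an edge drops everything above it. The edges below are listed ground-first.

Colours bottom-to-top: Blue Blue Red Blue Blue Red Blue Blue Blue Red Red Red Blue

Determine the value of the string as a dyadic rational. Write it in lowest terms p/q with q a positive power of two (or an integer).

3811/2048

Prefix values for Blue Blue Red Blue Blue Red Blue Blue Blue Red Red Red Blue via {L|R} + simplicity:
G_1 [B]  L=[0]  R=[none]  = 1
G_2 [BB]  L=[0,1]  R=[none]  = 2
G_3 [BBR]  L=[0,1]  R=[2]  = 3/2
G_4 [BBRB]  L=[0,1,3/2]  R=[2]  = 7/4
G_5 [BBRBB]  L=[0,1,3/2,7/4]  R=[2]  = 15/8
G_6 [BBRBBR]  L=[0,1,3/2,7/4]  R=[15/8,2]  = 29/16
G_7 [BBRBBRB]  L=[0,1,3/2,7/4,29/16]  R=[15/8,2]  = 59/32
G_8 [BBRBBRBB]  L=[0,1,3/2,7/4,29/16,59/32]  R=[15/8,2]  = 119/64
G_9 [BBRBBRBBB]  L=[0,1,3/2,7/4,29/16,59/32,119/64]  R=[15/8,2]  = 239/128
G_10 [BBRBBRBBBR]  L=[0,1,3/2,7/4,29/16,59/32,119/64]  R=[239/128,15/8,2]  = 477/256
G_11 [BBRBBRBBBRR]  L=[0,1,3/2,7/4,29/16,59/32,119/64]  R=[477/256,239/128,15/8,2]  = 953/512
G_12 [BBRBBRBBBRRR]  L=[0,1,3/2,7/4,29/16,59/32,119/64]  R=[953/512,477/256,239/128,15/8,2]  = 1905/1024
G_13 [BBRBBRBBBRRRB]  L=[0,1,3/2,7/4,29/16,59/32,119/64,1905/1024]  R=[953/512,477/256,239/128,15/8,2]  = 3811/2048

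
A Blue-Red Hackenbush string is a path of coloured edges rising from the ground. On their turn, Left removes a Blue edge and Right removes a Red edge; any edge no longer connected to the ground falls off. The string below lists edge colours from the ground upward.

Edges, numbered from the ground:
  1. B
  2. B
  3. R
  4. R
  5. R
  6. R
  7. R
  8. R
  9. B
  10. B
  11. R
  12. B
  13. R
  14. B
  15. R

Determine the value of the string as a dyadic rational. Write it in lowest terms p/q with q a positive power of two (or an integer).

8405/8192

Prefix values for B B R R R R R R B B R B R B R via {L|R} + simplicity:
B: Left { 0 }, Right { — } gives simplest 1
BB: Left { 0,1 }, Right { — } gives simplest 2
BBR: Left { 0,1 }, Right { 2 } gives simplest 3/2
BBRR: Left { 0,1 }, Right { 3/2,2 } gives simplest 5/4
BBRRR: Left { 0,1 }, Right { 5/4,3/2,2 } gives simplest 9/8
BBRRRR: Left { 0,1 }, Right { 9/8,5/4,3/2,2 } gives simplest 17/16
BBRRRRR: Left { 0,1 }, Right { 17/16,9/8,5/4,3/2,2 } gives simplest 33/32
BBRRRRRR: Left { 0,1 }, Right { 33/32,17/16,9/8,5/4,3/2,2 } gives simplest 65/64
BBRRRRRRB: Left { 0,1,65/64 }, Right { 33/32,17/16,9/8,5/4,3/2,2 } gives simplest 131/128
BBRRRRRRBB: Left { 0,1,65/64,131/128 }, Right { 33/32,17/16,9/8,5/4,3/2,2 } gives simplest 263/256
BBRRRRRRBBR: Left { 0,1,65/64,131/128 }, Right { 263/256,33/32,17/16,9/8,5/4,3/2,2 } gives simplest 525/512
BBRRRRRRBBRB: Left { 0,1,65/64,131/128,525/512 }, Right { 263/256,33/32,17/16,9/8,5/4,3/2,2 } gives simplest 1051/1024
BBRRRRRRBBRBR: Left { 0,1,65/64,131/128,525/512 }, Right { 1051/1024,263/256,33/32,17/16,9/8,5/4,3/2,2 } gives simplest 2101/2048
BBRRRRRRBBRBRB: Left { 0,1,65/64,131/128,525/512,2101/2048 }, Right { 1051/1024,263/256,33/32,17/16,9/8,5/4,3/2,2 } gives simplest 4203/4096
BBRRRRRRBBRBRBR: Left { 0,1,65/64,131/128,525/512,2101/2048 }, Right { 4203/4096,1051/1024,263/256,33/32,17/16,9/8,5/4,3/2,2 } gives simplest 8405/8192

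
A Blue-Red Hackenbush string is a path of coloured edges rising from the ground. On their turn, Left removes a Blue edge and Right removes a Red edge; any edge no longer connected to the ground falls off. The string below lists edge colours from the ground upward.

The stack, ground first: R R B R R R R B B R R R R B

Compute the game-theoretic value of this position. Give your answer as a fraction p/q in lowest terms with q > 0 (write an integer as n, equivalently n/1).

Prefix values for R R B R R R R B B R R R R B via {L|R} + simplicity:
edge 1 of 14 (R): {  | 0 } -> -1
edge 2 of 14 (R): {  | -1,0 } -> -2
edge 3 of 14 (B): { -2 | -1,0 } -> -3/2
edge 4 of 14 (R): { -2 | -3/2,-1,0 } -> -7/4
edge 5 of 14 (R): { -2 | -7/4,-3/2,-1,0 } -> -15/8
edge 6 of 14 (R): { -2 | -15/8,-7/4,-3/2,-1,0 } -> -31/16
edge 7 of 14 (R): { -2 | -31/16,-15/8,-7/4,-3/2,-1,0 } -> -63/32
edge 8 of 14 (B): { -2,-63/32 | -31/16,-15/8,-7/4,-3/2,-1,0 } -> -125/64
edge 9 of 14 (B): { -2,-63/32,-125/64 | -31/16,-15/8,-7/4,-3/2,-1,0 } -> -249/128
edge 10 of 14 (R): { -2,-63/32,-125/64 | -249/128,-31/16,-15/8,-7/4,-3/2,-1,0 } -> -499/256
edge 11 of 14 (R): { -2,-63/32,-125/64 | -499/256,-249/128,-31/16,-15/8,-7/4,-3/2,-1,0 } -> -999/512
edge 12 of 14 (R): { -2,-63/32,-125/64 | -999/512,-499/256,-249/128,-31/16,-15/8,-7/4,-3/2,-1,0 } -> -1999/1024
edge 13 of 14 (R): { -2,-63/32,-125/64 | -1999/1024,-999/512,-499/256,-249/128,-31/16,-15/8,-7/4,-3/2,-1,0 } -> -3999/2048
edge 14 of 14 (B): { -2,-63/32,-125/64,-3999/2048 | -1999/1024,-999/512,-499/256,-249/128,-31/16,-15/8,-7/4,-3/2,-1,0 } -> -7997/4096

-7997/4096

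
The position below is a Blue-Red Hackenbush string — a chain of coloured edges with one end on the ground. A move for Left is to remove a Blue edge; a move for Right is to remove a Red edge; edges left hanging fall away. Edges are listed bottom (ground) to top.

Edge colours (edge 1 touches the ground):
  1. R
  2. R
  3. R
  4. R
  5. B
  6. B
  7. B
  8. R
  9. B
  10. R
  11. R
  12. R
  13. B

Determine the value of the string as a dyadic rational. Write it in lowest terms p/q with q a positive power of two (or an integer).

Build g(s[:k]) for k = 1..13, string s = R R R R B B B R B R R R B.
R: Left { — }, Right { 0 } gives simplest -1
RR: Left { — }, Right { -1 0 } gives simplest -2
RRR: Left { — }, Right { -2 -1 0 } gives simplest -3
RRRR: Left { — }, Right { -3 -2 -1 0 } gives simplest -4
RRRRB: Left { -4 }, Right { -3 -2 -1 0 } gives simplest -7/2
RRRRBB: Left { -4 -7/2 }, Right { -3 -2 -1 0 } gives simplest -13/4
RRRRBBB: Left { -4 -7/2 -13/4 }, Right { -3 -2 -1 0 } gives simplest -25/8
RRRRBBBR: Left { -4 -7/2 -13/4 }, Right { -25/8 -3 -2 -1 0 } gives simplest -51/16
RRRRBBBRB: Left { -4 -7/2 -13/4 -51/16 }, Right { -25/8 -3 -2 -1 0 } gives simplest -101/32
RRRRBBBRBR: Left { -4 -7/2 -13/4 -51/16 }, Right { -101/32 -25/8 -3 -2 -1 0 } gives simplest -203/64
RRRRBBBRBRR: Left { -4 -7/2 -13/4 -51/16 }, Right { -203/64 -101/32 -25/8 -3 -2 -1 0 } gives simplest -407/128
RRRRBBBRBRRR: Left { -4 -7/2 -13/4 -51/16 }, Right { -407/128 -203/64 -101/32 -25/8 -3 -2 -1 0 } gives simplest -815/256
RRRRBBBRBRRRB: Left { -4 -7/2 -13/4 -51/16 -815/256 }, Right { -407/128 -203/64 -101/32 -25/8 -3 -2 -1 0 } gives simplest -1629/512

-1629/512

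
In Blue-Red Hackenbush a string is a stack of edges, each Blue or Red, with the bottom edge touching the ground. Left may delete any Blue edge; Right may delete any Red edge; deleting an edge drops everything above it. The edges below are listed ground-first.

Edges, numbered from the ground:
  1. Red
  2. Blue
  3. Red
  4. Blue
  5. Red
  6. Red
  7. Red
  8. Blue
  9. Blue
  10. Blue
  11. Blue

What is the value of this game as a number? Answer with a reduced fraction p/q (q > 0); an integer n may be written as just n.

-737/1024

Build G(s[:k]) for k = 1..11, string s = Red Blue Red Blue Red Red Red Blue Blue Blue Blue.
edge 1 of 11 (Red): { (no moves) | 0 } gives -1
edge 2 of 11 (Blue): { -1 | 0 } gives -1/2
edge 3 of 11 (Red): { -1 | -1/2, 0 } gives -3/4
edge 4 of 11 (Blue): { -1, -3/4 | -1/2, 0 } gives -5/8
edge 5 of 11 (Red): { -1, -3/4 | -5/8, -1/2, 0 } gives -11/16
edge 6 of 11 (Red): { -1, -3/4 | -11/16, -5/8, -1/2, 0 } gives -23/32
edge 7 of 11 (Red): { -1, -3/4 | -23/32, -11/16, -5/8, -1/2, 0 } gives -47/64
edge 8 of 11 (Blue): { -1, -3/4, -47/64 | -23/32, -11/16, -5/8, -1/2, 0 } gives -93/128
edge 9 of 11 (Blue): { -1, -3/4, -47/64, -93/128 | -23/32, -11/16, -5/8, -1/2, 0 } gives -185/256
edge 10 of 11 (Blue): { -1, -3/4, -47/64, -93/128, -185/256 | -23/32, -11/16, -5/8, -1/2, 0 } gives -369/512
edge 11 of 11 (Blue): { -1, -3/4, -47/64, -93/128, -185/256, -369/512 | -23/32, -11/16, -5/8, -1/2, 0 } gives -737/1024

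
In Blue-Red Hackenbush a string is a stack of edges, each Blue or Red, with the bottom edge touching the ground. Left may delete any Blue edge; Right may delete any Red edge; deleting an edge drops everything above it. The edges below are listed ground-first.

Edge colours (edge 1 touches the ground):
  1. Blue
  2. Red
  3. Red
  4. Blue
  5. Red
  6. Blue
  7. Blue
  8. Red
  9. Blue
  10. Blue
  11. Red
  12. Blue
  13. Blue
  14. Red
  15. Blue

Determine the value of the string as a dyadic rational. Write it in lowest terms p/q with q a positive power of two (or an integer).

5851/16384

value(B) = { 0 | ∅ } ⇒ 1
value(BR) = { 0 | 1 } ⇒ 1/2
value(BRR) = { 0 | 1/2 1 } ⇒ 1/4
value(BRRB) = { 0 1/4 | 1/2 1 } ⇒ 3/8
value(BRRBR) = { 0 1/4 | 3/8 1/2 1 } ⇒ 5/16
value(BRRBRB) = { 0 1/4 5/16 | 3/8 1/2 1 } ⇒ 11/32
value(BRRBRBB) = { 0 1/4 5/16 11/32 | 3/8 1/2 1 } ⇒ 23/64
value(BRRBRBBR) = { 0 1/4 5/16 11/32 | 23/64 3/8 1/2 1 } ⇒ 45/128
value(BRRBRBBRB) = { 0 1/4 5/16 11/32 45/128 | 23/64 3/8 1/2 1 } ⇒ 91/256
value(BRRBRBBRBB) = { 0 1/4 5/16 11/32 45/128 91/256 | 23/64 3/8 1/2 1 } ⇒ 183/512
value(BRRBRBBRBBR) = { 0 1/4 5/16 11/32 45/128 91/256 | 183/512 23/64 3/8 1/2 1 } ⇒ 365/1024
value(BRRBRBBRBBRB) = { 0 1/4 5/16 11/32 45/128 91/256 365/1024 | 183/512 23/64 3/8 1/2 1 } ⇒ 731/2048
value(BRRBRBBRBBRBB) = { 0 1/4 5/16 11/32 45/128 91/256 365/1024 731/2048 | 183/512 23/64 3/8 1/2 1 } ⇒ 1463/4096
value(BRRBRBBRBBRBBR) = { 0 1/4 5/16 11/32 45/128 91/256 365/1024 731/2048 | 1463/4096 183/512 23/64 3/8 1/2 1 } ⇒ 2925/8192
value(BRRBRBBRBBRBBRB) = { 0 1/4 5/16 11/32 45/128 91/256 365/1024 731/2048 2925/8192 | 1463/4096 183/512 23/64 3/8 1/2 1 } ⇒ 5851/16384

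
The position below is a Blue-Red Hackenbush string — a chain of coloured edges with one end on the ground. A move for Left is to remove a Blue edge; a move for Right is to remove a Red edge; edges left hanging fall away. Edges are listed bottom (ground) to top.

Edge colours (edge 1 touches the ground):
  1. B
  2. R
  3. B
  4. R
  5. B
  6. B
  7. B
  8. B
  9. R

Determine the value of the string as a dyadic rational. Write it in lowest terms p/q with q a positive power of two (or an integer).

189/256

Prefix values for B R B R B B B B R via {L|R} + simplicity:
G(B) = { 0 | none } gives 1
G(BR) = { 0 | 1 } gives 1/2
G(BRB) = { 0, 1/2 | 1 } gives 3/4
G(BRBR) = { 0, 1/2 | 3/4, 1 } gives 5/8
G(BRBRB) = { 0, 1/2, 5/8 | 3/4, 1 } gives 11/16
G(BRBRBB) = { 0, 1/2, 5/8, 11/16 | 3/4, 1 } gives 23/32
G(BRBRBBB) = { 0, 1/2, 5/8, 11/16, 23/32 | 3/4, 1 } gives 47/64
G(BRBRBBBB) = { 0, 1/2, 5/8, 11/16, 23/32, 47/64 | 3/4, 1 } gives 95/128
G(BRBRBBBBR) = { 0, 1/2, 5/8, 11/16, 23/32, 47/64 | 95/128, 3/4, 1 } gives 189/256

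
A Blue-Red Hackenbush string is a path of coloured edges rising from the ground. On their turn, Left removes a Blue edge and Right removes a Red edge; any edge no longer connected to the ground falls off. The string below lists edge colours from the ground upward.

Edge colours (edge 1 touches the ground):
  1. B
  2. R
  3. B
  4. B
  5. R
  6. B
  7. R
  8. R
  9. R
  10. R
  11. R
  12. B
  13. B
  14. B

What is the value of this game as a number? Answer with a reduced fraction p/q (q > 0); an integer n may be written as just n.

step 1: add B to get B; options L={ 0 } R={ — } → 1
step 2: add R to get BR; options L={ 0 } R={ 1 } → 1/2
step 3: add B to get BRB; options L={ 0; 1/2 } R={ 1 } → 3/4
step 4: add B to get BRBB; options L={ 0; 1/2; 3/4 } R={ 1 } → 7/8
step 5: add R to get BRBBR; options L={ 0; 1/2; 3/4 } R={ 7/8; 1 } → 13/16
step 6: add B to get BRBBRB; options L={ 0; 1/2; 3/4; 13/16 } R={ 7/8; 1 } → 27/32
step 7: add R to get BRBBRBR; options L={ 0; 1/2; 3/4; 13/16 } R={ 27/32; 7/8; 1 } → 53/64
step 8: add R to get BRBBRBRR; options L={ 0; 1/2; 3/4; 13/16 } R={ 53/64; 27/32; 7/8; 1 } → 105/128
step 9: add R to get BRBBRBRRR; options L={ 0; 1/2; 3/4; 13/16 } R={ 105/128; 53/64; 27/32; 7/8; 1 } → 209/256
step 10: add R to get BRBBRBRRRR; options L={ 0; 1/2; 3/4; 13/16 } R={ 209/256; 105/128; 53/64; 27/32; 7/8; 1 } → 417/512
step 11: add R to get BRBBRBRRRRR; options L={ 0; 1/2; 3/4; 13/16 } R={ 417/512; 209/256; 105/128; 53/64; 27/32; 7/8; 1 } → 833/1024
step 12: add B to get BRBBRBRRRRRB; options L={ 0; 1/2; 3/4; 13/16; 833/1024 } R={ 417/512; 209/256; 105/128; 53/64; 27/32; 7/8; 1 } → 1667/2048
step 13: add B to get BRBBRBRRRRRBB; options L={ 0; 1/2; 3/4; 13/16; 833/1024; 1667/2048 } R={ 417/512; 209/256; 105/128; 53/64; 27/32; 7/8; 1 } → 3335/4096
step 14: add B to get BRBBRBRRRRRBBB; options L={ 0; 1/2; 3/4; 13/16; 833/1024; 1667/2048; 3335/4096 } R={ 417/512; 209/256; 105/128; 53/64; 27/32; 7/8; 1 } → 6671/8192

6671/8192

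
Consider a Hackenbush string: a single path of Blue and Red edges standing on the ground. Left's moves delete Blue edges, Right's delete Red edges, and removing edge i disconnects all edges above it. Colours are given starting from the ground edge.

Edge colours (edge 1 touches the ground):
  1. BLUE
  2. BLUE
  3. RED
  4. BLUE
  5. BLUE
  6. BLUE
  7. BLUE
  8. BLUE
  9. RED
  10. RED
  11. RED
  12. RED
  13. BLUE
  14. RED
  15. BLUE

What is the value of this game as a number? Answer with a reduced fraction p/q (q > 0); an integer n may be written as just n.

Recurse on prefixes of the 15-edge string BLUE BLUE RED BLUE BLUE BLUE BLUE BLUE RED RED RED RED BLUE RED BLUE:
1 of 15 · B · max L 0 · min R +∞ => 1
2 of 15 · BB · max L 1 · min R +∞ => 2
3 of 15 · BBR · max L 1 · min R 2 => 3/2
4 of 15 · BBRB · max L 3/2 · min R 2 => 7/4
5 of 15 · BBRBB · max L 7/4 · min R 2 => 15/8
6 of 15 · BBRBBB · max L 15/8 · min R 2 => 31/16
7 of 15 · BBRBBBB · max L 31/16 · min R 2 => 63/32
8 of 15 · BBRBBBBB · max L 63/32 · min R 2 => 127/64
9 of 15 · BBRBBBBBR · max L 63/32 · min R 127/64 => 253/128
10 of 15 · BBRBBBBBRR · max L 63/32 · min R 253/128 => 505/256
11 of 15 · BBRBBBBBRRR · max L 63/32 · min R 505/256 => 1009/512
12 of 15 · BBRBBBBBRRRR · max L 63/32 · min R 1009/512 => 2017/1024
13 of 15 · BBRBBBBBRRRRB · max L 2017/1024 · min R 1009/512 => 4035/2048
14 of 15 · BBRBBBBBRRRRBR · max L 2017/1024 · min R 4035/2048 => 8069/4096
15 of 15 · BBRBBBBBRRRRBRB · max L 8069/4096 · min R 4035/2048 => 16139/8192

16139/8192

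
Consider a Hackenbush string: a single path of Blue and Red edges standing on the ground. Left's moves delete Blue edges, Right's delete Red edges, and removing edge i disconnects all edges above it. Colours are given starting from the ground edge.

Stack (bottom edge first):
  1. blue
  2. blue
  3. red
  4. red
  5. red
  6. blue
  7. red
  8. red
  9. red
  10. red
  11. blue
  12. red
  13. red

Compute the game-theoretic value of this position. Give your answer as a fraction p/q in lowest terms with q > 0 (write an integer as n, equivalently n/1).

v_1 [b]  L=[0]  R=[—]  → 1
v_2 [bb]  L=[0,1]  R=[—]  → 2
v_3 [bbr]  L=[0,1]  R=[2]  → 3/2
v_4 [bbrr]  L=[0,1]  R=[3/2,2]  → 5/4
v_5 [bbrrr]  L=[0,1]  R=[5/4,3/2,2]  → 9/8
v_6 [bbrrrb]  L=[0,1,9/8]  R=[5/4,3/2,2]  → 19/16
v_7 [bbrrrbr]  L=[0,1,9/8]  R=[19/16,5/4,3/2,2]  → 37/32
v_8 [bbrrrbrr]  L=[0,1,9/8]  R=[37/32,19/16,5/4,3/2,2]  → 73/64
v_9 [bbrrrbrrr]  L=[0,1,9/8]  R=[73/64,37/32,19/16,5/4,3/2,2]  → 145/128
v_10 [bbrrrbrrrr]  L=[0,1,9/8]  R=[145/128,73/64,37/32,19/16,5/4,3/2,2]  → 289/256
v_11 [bbrrrbrrrrb]  L=[0,1,9/8,289/256]  R=[145/128,73/64,37/32,19/16,5/4,3/2,2]  → 579/512
v_12 [bbrrrbrrrrbr]  L=[0,1,9/8,289/256]  R=[579/512,145/128,73/64,37/32,19/16,5/4,3/2,2]  → 1157/1024
v_13 [bbrrrbrrrrbrr]  L=[0,1,9/8,289/256]  R=[1157/1024,579/512,145/128,73/64,37/32,19/16,5/4,3/2,2]  → 2313/2048

2313/2048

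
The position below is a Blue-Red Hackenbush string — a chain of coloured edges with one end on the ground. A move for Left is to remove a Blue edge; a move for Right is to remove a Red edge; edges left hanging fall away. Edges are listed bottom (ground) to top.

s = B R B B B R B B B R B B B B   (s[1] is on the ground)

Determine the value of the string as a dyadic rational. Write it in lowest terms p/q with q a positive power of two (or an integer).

edge 1 of 14 (B): { 0 | — } => 1
edge 2 of 14 (R): { 0 | 1 } => 1/2
edge 3 of 14 (B): { 0, 1/2 | 1 } => 3/4
edge 4 of 14 (B): { 0, 1/2, 3/4 | 1 } => 7/8
edge 5 of 14 (B): { 0, 1/2, 3/4, 7/8 | 1 } => 15/16
edge 6 of 14 (R): { 0, 1/2, 3/4, 7/8 | 15/16, 1 } => 29/32
edge 7 of 14 (B): { 0, 1/2, 3/4, 7/8, 29/32 | 15/16, 1 } => 59/64
edge 8 of 14 (B): { 0, 1/2, 3/4, 7/8, 29/32, 59/64 | 15/16, 1 } => 119/128
edge 9 of 14 (B): { 0, 1/2, 3/4, 7/8, 29/32, 59/64, 119/128 | 15/16, 1 } => 239/256
edge 10 of 14 (R): { 0, 1/2, 3/4, 7/8, 29/32, 59/64, 119/128 | 239/256, 15/16, 1 } => 477/512
edge 11 of 14 (B): { 0, 1/2, 3/4, 7/8, 29/32, 59/64, 119/128, 477/512 | 239/256, 15/16, 1 } => 955/1024
edge 12 of 14 (B): { 0, 1/2, 3/4, 7/8, 29/32, 59/64, 119/128, 477/512, 955/1024 | 239/256, 15/16, 1 } => 1911/2048
edge 13 of 14 (B): { 0, 1/2, 3/4, 7/8, 29/32, 59/64, 119/128, 477/512, 955/1024, 1911/2048 | 239/256, 15/16, 1 } => 3823/4096
edge 14 of 14 (B): { 0, 1/2, 3/4, 7/8, 29/32, 59/64, 119/128, 477/512, 955/1024, 1911/2048, 3823/4096 | 239/256, 15/16, 1 } => 7647/8192

7647/8192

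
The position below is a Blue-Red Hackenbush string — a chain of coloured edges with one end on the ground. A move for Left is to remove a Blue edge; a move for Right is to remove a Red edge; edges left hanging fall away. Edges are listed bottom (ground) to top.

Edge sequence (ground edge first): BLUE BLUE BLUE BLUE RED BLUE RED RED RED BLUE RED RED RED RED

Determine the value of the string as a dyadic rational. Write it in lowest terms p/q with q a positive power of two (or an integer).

3617/1024

step 1: add BLUE to get B; options L={ 0 } R={ none } — 1
step 2: add BLUE to get BB; options L={ 0, 1 } R={ none } — 2
step 3: add BLUE to get BBB; options L={ 0, 1, 2 } R={ none } — 3
step 4: add BLUE to get BBBB; options L={ 0, 1, 2, 3 } R={ none } — 4
step 5: add RED to get BBBBR; options L={ 0, 1, 2, 3 } R={ 4 } — 7/2
step 6: add BLUE to get BBBBRB; options L={ 0, 1, 2, 3, 7/2 } R={ 4 } — 15/4
step 7: add RED to get BBBBRBR; options L={ 0, 1, 2, 3, 7/2 } R={ 15/4, 4 } — 29/8
step 8: add RED to get BBBBRBRR; options L={ 0, 1, 2, 3, 7/2 } R={ 29/8, 15/4, 4 } — 57/16
step 9: add RED to get BBBBRBRRR; options L={ 0, 1, 2, 3, 7/2 } R={ 57/16, 29/8, 15/4, 4 } — 113/32
step 10: add BLUE to get BBBBRBRRRB; options L={ 0, 1, 2, 3, 7/2, 113/32 } R={ 57/16, 29/8, 15/4, 4 } — 227/64
step 11: add RED to get BBBBRBRRRBR; options L={ 0, 1, 2, 3, 7/2, 113/32 } R={ 227/64, 57/16, 29/8, 15/4, 4 } — 453/128
step 12: add RED to get BBBBRBRRRBRR; options L={ 0, 1, 2, 3, 7/2, 113/32 } R={ 453/128, 227/64, 57/16, 29/8, 15/4, 4 } — 905/256
step 13: add RED to get BBBBRBRRRBRRR; options L={ 0, 1, 2, 3, 7/2, 113/32 } R={ 905/256, 453/128, 227/64, 57/16, 29/8, 15/4, 4 } — 1809/512
step 14: add RED to get BBBBRBRRRBRRRR; options L={ 0, 1, 2, 3, 7/2, 113/32 } R={ 1809/512, 905/256, 453/128, 227/64, 57/16, 29/8, 15/4, 4 } — 3617/1024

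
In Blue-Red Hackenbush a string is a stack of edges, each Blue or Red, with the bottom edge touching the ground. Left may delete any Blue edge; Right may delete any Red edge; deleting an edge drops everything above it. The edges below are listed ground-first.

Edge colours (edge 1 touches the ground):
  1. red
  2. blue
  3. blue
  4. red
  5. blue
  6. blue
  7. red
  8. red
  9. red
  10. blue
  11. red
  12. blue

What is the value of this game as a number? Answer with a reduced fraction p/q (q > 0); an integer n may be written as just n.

1 of 12 · r · max L −∞ · min R 0 so -1
2 of 12 · rb · max L -1 · min R 0 so -1/2
3 of 12 · rbb · max L -1/2 · min R 0 so -1/4
4 of 12 · rbbr · max L -1/2 · min R -1/4 so -3/8
5 of 12 · rbbrb · max L -3/8 · min R -1/4 so -5/16
6 of 12 · rbbrbb · max L -5/16 · min R -1/4 so -9/32
7 of 12 · rbbrbbr · max L -5/16 · min R -9/32 so -19/64
8 of 12 · rbbrbbrr · max L -5/16 · min R -19/64 so -39/128
9 of 12 · rbbrbbrrr · max L -5/16 · min R -39/128 so -79/256
10 of 12 · rbbrbbrrrb · max L -79/256 · min R -39/128 so -157/512
11 of 12 · rbbrbbrrrbr · max L -79/256 · min R -157/512 so -315/1024
12 of 12 · rbbrbbrrrbrb · max L -315/1024 · min R -157/512 so -629/2048

-629/2048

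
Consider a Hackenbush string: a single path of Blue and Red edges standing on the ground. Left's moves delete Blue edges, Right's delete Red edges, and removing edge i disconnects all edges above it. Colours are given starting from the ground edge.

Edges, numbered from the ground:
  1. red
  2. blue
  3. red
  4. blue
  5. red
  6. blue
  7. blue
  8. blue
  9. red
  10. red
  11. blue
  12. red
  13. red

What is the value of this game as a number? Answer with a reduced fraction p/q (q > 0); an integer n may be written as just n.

Prefix values for red blue red blue red blue blue blue red red blue red red via {L|R} + simplicity:
v_1 [r]  L=[none]  R=[0]  ⇒ -1
v_2 [rb]  L=[-1]  R=[0]  ⇒ -1/2
v_3 [rbr]  L=[-1]  R=[-1/2,0]  ⇒ -3/4
v_4 [rbrb]  L=[-1,-3/4]  R=[-1/2,0]  ⇒ -5/8
v_5 [rbrbr]  L=[-1,-3/4]  R=[-5/8,-1/2,0]  ⇒ -11/16
v_6 [rbrbrb]  L=[-1,-3/4,-11/16]  R=[-5/8,-1/2,0]  ⇒ -21/32
v_7 [rbrbrbb]  L=[-1,-3/4,-11/16,-21/32]  R=[-5/8,-1/2,0]  ⇒ -41/64
v_8 [rbrbrbbb]  L=[-1,-3/4,-11/16,-21/32,-41/64]  R=[-5/8,-1/2,0]  ⇒ -81/128
v_9 [rbrbrbbbr]  L=[-1,-3/4,-11/16,-21/32,-41/64]  R=[-81/128,-5/8,-1/2,0]  ⇒ -163/256
v_10 [rbrbrbbbrr]  L=[-1,-3/4,-11/16,-21/32,-41/64]  R=[-163/256,-81/128,-5/8,-1/2,0]  ⇒ -327/512
v_11 [rbrbrbbbrrb]  L=[-1,-3/4,-11/16,-21/32,-41/64,-327/512]  R=[-163/256,-81/128,-5/8,-1/2,0]  ⇒ -653/1024
v_12 [rbrbrbbbrrbr]  L=[-1,-3/4,-11/16,-21/32,-41/64,-327/512]  R=[-653/1024,-163/256,-81/128,-5/8,-1/2,0]  ⇒ -1307/2048
v_13 [rbrbrbbbrrbrr]  L=[-1,-3/4,-11/16,-21/32,-41/64,-327/512]  R=[-1307/2048,-653/1024,-163/256,-81/128,-5/8,-1/2,0]  ⇒ -2615/4096

-2615/4096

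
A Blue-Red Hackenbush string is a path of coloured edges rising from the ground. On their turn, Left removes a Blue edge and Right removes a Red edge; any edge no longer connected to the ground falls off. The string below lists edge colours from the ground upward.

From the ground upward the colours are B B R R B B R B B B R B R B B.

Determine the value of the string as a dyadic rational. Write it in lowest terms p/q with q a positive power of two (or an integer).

11735/8192

step 1: add B to get B; options L={ 0 } R={ (no moves) } -> 1
step 2: add B to get BB; options L={ 0 1 } R={ (no moves) } -> 2
step 3: add R to get BBR; options L={ 0 1 } R={ 2 } -> 3/2
step 4: add R to get BBRR; options L={ 0 1 } R={ 3/2 2 } -> 5/4
step 5: add B to get BBRRB; options L={ 0 1 5/4 } R={ 3/2 2 } -> 11/8
step 6: add B to get BBRRBB; options L={ 0 1 5/4 11/8 } R={ 3/2 2 } -> 23/16
step 7: add R to get BBRRBBR; options L={ 0 1 5/4 11/8 } R={ 23/16 3/2 2 } -> 45/32
step 8: add B to get BBRRBBRB; options L={ 0 1 5/4 11/8 45/32 } R={ 23/16 3/2 2 } -> 91/64
step 9: add B to get BBRRBBRBB; options L={ 0 1 5/4 11/8 45/32 91/64 } R={ 23/16 3/2 2 } -> 183/128
step 10: add B to get BBRRBBRBBB; options L={ 0 1 5/4 11/8 45/32 91/64 183/128 } R={ 23/16 3/2 2 } -> 367/256
step 11: add R to get BBRRBBRBBBR; options L={ 0 1 5/4 11/8 45/32 91/64 183/128 } R={ 367/256 23/16 3/2 2 } -> 733/512
step 12: add B to get BBRRBBRBBBRB; options L={ 0 1 5/4 11/8 45/32 91/64 183/128 733/512 } R={ 367/256 23/16 3/2 2 } -> 1467/1024
step 13: add R to get BBRRBBRBBBRBR; options L={ 0 1 5/4 11/8 45/32 91/64 183/128 733/512 } R={ 1467/1024 367/256 23/16 3/2 2 } -> 2933/2048
step 14: add B to get BBRRBBRBBBRBRB; options L={ 0 1 5/4 11/8 45/32 91/64 183/128 733/512 2933/2048 } R={ 1467/1024 367/256 23/16 3/2 2 } -> 5867/4096
step 15: add B to get BBRRBBRBBBRBRBB; options L={ 0 1 5/4 11/8 45/32 91/64 183/128 733/512 2933/2048 5867/4096 } R={ 1467/1024 367/256 23/16 3/2 2 } -> 11735/8192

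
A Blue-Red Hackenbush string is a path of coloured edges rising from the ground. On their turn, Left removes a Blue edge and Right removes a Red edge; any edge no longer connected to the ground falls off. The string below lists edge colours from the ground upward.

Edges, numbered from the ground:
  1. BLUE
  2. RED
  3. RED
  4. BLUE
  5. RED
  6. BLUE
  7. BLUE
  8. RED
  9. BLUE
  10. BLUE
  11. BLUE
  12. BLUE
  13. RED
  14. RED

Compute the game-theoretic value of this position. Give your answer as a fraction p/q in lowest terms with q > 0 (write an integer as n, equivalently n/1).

2937/8192

v(B) = { 0 | — } gives 1
v(BR) = { 0 | 1 } gives 1/2
v(BRR) = { 0 | 1/2; 1 } gives 1/4
v(BRRB) = { 0; 1/4 | 1/2; 1 } gives 3/8
v(BRRBR) = { 0; 1/4 | 3/8; 1/2; 1 } gives 5/16
v(BRRBRB) = { 0; 1/4; 5/16 | 3/8; 1/2; 1 } gives 11/32
v(BRRBRBB) = { 0; 1/4; 5/16; 11/32 | 3/8; 1/2; 1 } gives 23/64
v(BRRBRBBR) = { 0; 1/4; 5/16; 11/32 | 23/64; 3/8; 1/2; 1 } gives 45/128
v(BRRBRBBRB) = { 0; 1/4; 5/16; 11/32; 45/128 | 23/64; 3/8; 1/2; 1 } gives 91/256
v(BRRBRBBRBB) = { 0; 1/4; 5/16; 11/32; 45/128; 91/256 | 23/64; 3/8; 1/2; 1 } gives 183/512
v(BRRBRBBRBBB) = { 0; 1/4; 5/16; 11/32; 45/128; 91/256; 183/512 | 23/64; 3/8; 1/2; 1 } gives 367/1024
v(BRRBRBBRBBBB) = { 0; 1/4; 5/16; 11/32; 45/128; 91/256; 183/512; 367/1024 | 23/64; 3/8; 1/2; 1 } gives 735/2048
v(BRRBRBBRBBBBR) = { 0; 1/4; 5/16; 11/32; 45/128; 91/256; 183/512; 367/1024 | 735/2048; 23/64; 3/8; 1/2; 1 } gives 1469/4096
v(BRRBRBBRBBBBRR) = { 0; 1/4; 5/16; 11/32; 45/128; 91/256; 183/512; 367/1024 | 1469/4096; 735/2048; 23/64; 3/8; 1/2; 1 } gives 2937/8192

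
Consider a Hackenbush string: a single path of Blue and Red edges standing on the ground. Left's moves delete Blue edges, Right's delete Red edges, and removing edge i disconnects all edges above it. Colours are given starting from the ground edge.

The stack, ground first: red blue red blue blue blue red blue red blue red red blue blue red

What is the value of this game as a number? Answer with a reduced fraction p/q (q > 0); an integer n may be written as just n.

Prefix values for red blue red blue blue blue red blue red blue red red blue blue red via {L|R} + simplicity:
val_1 [r]  L=[·]  R=[0]  → -1
val_2 [rb]  L=[-1]  R=[0]  → -1/2
val_3 [rbr]  L=[-1]  R=[-1/2, 0]  → -3/4
val_4 [rbrb]  L=[-1, -3/4]  R=[-1/2, 0]  → -5/8
val_5 [rbrbb]  L=[-1, -3/4, -5/8]  R=[-1/2, 0]  → -9/16
val_6 [rbrbbb]  L=[-1, -3/4, -5/8, -9/16]  R=[-1/2, 0]  → -17/32
val_7 [rbrbbbr]  L=[-1, -3/4, -5/8, -9/16]  R=[-17/32, -1/2, 0]  → -35/64
val_8 [rbrbbbrb]  L=[-1, -3/4, -5/8, -9/16, -35/64]  R=[-17/32, -1/2, 0]  → -69/128
val_9 [rbrbbbrbr]  L=[-1, -3/4, -5/8, -9/16, -35/64]  R=[-69/128, -17/32, -1/2, 0]  → -139/256
val_10 [rbrbbbrbrb]  L=[-1, -3/4, -5/8, -9/16, -35/64, -139/256]  R=[-69/128, -17/32, -1/2, 0]  → -277/512
val_11 [rbrbbbrbrbr]  L=[-1, -3/4, -5/8, -9/16, -35/64, -139/256]  R=[-277/512, -69/128, -17/32, -1/2, 0]  → -555/1024
val_12 [rbrbbbrbrbrr]  L=[-1, -3/4, -5/8, -9/16, -35/64, -139/256]  R=[-555/1024, -277/512, -69/128, -17/32, -1/2, 0]  → -1111/2048
val_13 [rbrbbbrbrbrrb]  L=[-1, -3/4, -5/8, -9/16, -35/64, -139/256, -1111/2048]  R=[-555/1024, -277/512, -69/128, -17/32, -1/2, 0]  → -2221/4096
val_14 [rbrbbbrbrbrrbb]  L=[-1, -3/4, -5/8, -9/16, -35/64, -139/256, -1111/2048, -2221/4096]  R=[-555/1024, -277/512, -69/128, -17/32, -1/2, 0]  → -4441/8192
val_15 [rbrbbbrbrbrrbbr]  L=[-1, -3/4, -5/8, -9/16, -35/64, -139/256, -1111/2048, -2221/4096]  R=[-4441/8192, -555/1024, -277/512, -69/128, -17/32, -1/2, 0]  → -8883/16384

-8883/16384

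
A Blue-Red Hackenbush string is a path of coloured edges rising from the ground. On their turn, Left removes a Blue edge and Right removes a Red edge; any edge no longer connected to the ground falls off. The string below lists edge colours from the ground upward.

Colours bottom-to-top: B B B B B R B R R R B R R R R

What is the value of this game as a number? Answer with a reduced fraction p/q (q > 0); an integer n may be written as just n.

4641/1024

v(B) = { 0 | (no moves) } = 1
v(BB) = { 0 1 | (no moves) } = 2
v(BBB) = { 0 1 2 | (no moves) } = 3
v(BBBB) = { 0 1 2 3 | (no moves) } = 4
v(BBBBB) = { 0 1 2 3 4 | (no moves) } = 5
v(BBBBBR) = { 0 1 2 3 4 | 5 } = 9/2
v(BBBBBRB) = { 0 1 2 3 4 9/2 | 5 } = 19/4
v(BBBBBRBR) = { 0 1 2 3 4 9/2 | 19/4 5 } = 37/8
v(BBBBBRBRR) = { 0 1 2 3 4 9/2 | 37/8 19/4 5 } = 73/16
v(BBBBBRBRRR) = { 0 1 2 3 4 9/2 | 73/16 37/8 19/4 5 } = 145/32
v(BBBBBRBRRRB) = { 0 1 2 3 4 9/2 145/32 | 73/16 37/8 19/4 5 } = 291/64
v(BBBBBRBRRRBR) = { 0 1 2 3 4 9/2 145/32 | 291/64 73/16 37/8 19/4 5 } = 581/128
v(BBBBBRBRRRBRR) = { 0 1 2 3 4 9/2 145/32 | 581/128 291/64 73/16 37/8 19/4 5 } = 1161/256
v(BBBBBRBRRRBRRR) = { 0 1 2 3 4 9/2 145/32 | 1161/256 581/128 291/64 73/16 37/8 19/4 5 } = 2321/512
v(BBBBBRBRRRBRRRR) = { 0 1 2 3 4 9/2 145/32 | 2321/512 1161/256 581/128 291/64 73/16 37/8 19/4 5 } = 4641/1024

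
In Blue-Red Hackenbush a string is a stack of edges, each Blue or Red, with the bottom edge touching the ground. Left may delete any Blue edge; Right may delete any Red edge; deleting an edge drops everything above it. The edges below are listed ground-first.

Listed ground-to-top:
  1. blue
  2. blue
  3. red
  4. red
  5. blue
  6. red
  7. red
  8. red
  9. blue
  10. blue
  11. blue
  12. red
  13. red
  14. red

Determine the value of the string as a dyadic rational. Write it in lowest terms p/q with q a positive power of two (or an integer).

step 1: add blue to get b; options L={ 0 } R={ ∅ } gives 1
step 2: add blue to get bb; options L={ 0 1 } R={ ∅ } gives 2
step 3: add red to get bbr; options L={ 0 1 } R={ 2 } gives 3/2
step 4: add red to get bbrr; options L={ 0 1 } R={ 3/2 2 } gives 5/4
step 5: add blue to get bbrrb; options L={ 0 1 5/4 } R={ 3/2 2 } gives 11/8
step 6: add red to get bbrrbr; options L={ 0 1 5/4 } R={ 11/8 3/2 2 } gives 21/16
step 7: add red to get bbrrbrr; options L={ 0 1 5/4 } R={ 21/16 11/8 3/2 2 } gives 41/32
step 8: add red to get bbrrbrrr; options L={ 0 1 5/4 } R={ 41/32 21/16 11/8 3/2 2 } gives 81/64
step 9: add blue to get bbrrbrrrb; options L={ 0 1 5/4 81/64 } R={ 41/32 21/16 11/8 3/2 2 } gives 163/128
step 10: add blue to get bbrrbrrrbb; options L={ 0 1 5/4 81/64 163/128 } R={ 41/32 21/16 11/8 3/2 2 } gives 327/256
step 11: add blue to get bbrrbrrrbbb; options L={ 0 1 5/4 81/64 163/128 327/256 } R={ 41/32 21/16 11/8 3/2 2 } gives 655/512
step 12: add red to get bbrrbrrrbbbr; options L={ 0 1 5/4 81/64 163/128 327/256 } R={ 655/512 41/32 21/16 11/8 3/2 2 } gives 1309/1024
step 13: add red to get bbrrbrrrbbbrr; options L={ 0 1 5/4 81/64 163/128 327/256 } R={ 1309/1024 655/512 41/32 21/16 11/8 3/2 2 } gives 2617/2048
step 14: add red to get bbrrbrrrbbbrrr; options L={ 0 1 5/4 81/64 163/128 327/256 } R={ 2617/2048 1309/1024 655/512 41/32 21/16 11/8 3/2 2 } gives 5233/4096

5233/4096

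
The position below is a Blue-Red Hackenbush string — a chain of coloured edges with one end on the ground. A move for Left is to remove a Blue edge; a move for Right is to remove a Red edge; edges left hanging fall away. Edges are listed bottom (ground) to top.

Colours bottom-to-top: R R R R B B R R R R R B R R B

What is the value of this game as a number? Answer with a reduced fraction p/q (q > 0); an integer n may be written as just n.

Prefix values for R R R R B B R R R R R B R R B via {L|R} + simplicity:
1 of 15 · R · max L −∞ · min R 0 => -1
2 of 15 · RR · max L −∞ · min R -1 => -2
3 of 15 · RRR · max L −∞ · min R -2 => -3
4 of 15 · RRRR · max L −∞ · min R -3 => -4
5 of 15 · RRRRB · max L -4 · min R -3 => -7/2
6 of 15 · RRRRBB · max L -7/2 · min R -3 => -13/4
7 of 15 · RRRRBBR · max L -7/2 · min R -13/4 => -27/8
8 of 15 · RRRRBBRR · max L -7/2 · min R -27/8 => -55/16
9 of 15 · RRRRBBRRR · max L -7/2 · min R -55/16 => -111/32
10 of 15 · RRRRBBRRRR · max L -7/2 · min R -111/32 => -223/64
11 of 15 · RRRRBBRRRRR · max L -7/2 · min R -223/64 => -447/128
12 of 15 · RRRRBBRRRRRB · max L -447/128 · min R -223/64 => -893/256
13 of 15 · RRRRBBRRRRRBR · max L -447/128 · min R -893/256 => -1787/512
14 of 15 · RRRRBBRRRRRBRR · max L -447/128 · min R -1787/512 => -3575/1024
15 of 15 · RRRRBBRRRRRBRRB · max L -3575/1024 · min R -1787/512 => -7149/2048

-7149/2048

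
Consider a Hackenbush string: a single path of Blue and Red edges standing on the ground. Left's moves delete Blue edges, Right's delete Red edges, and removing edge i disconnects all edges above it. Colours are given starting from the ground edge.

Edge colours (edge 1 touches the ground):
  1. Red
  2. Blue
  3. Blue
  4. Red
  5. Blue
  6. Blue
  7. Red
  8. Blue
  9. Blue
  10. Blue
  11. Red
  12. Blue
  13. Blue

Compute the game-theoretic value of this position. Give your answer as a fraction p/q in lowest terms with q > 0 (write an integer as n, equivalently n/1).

-1161/4096

g_1 [R]  L=[·]  R=[0]  = -1
g_2 [RB]  L=[-1]  R=[0]  = -1/2
g_3 [RBB]  L=[-1, -1/2]  R=[0]  = -1/4
g_4 [RBBR]  L=[-1, -1/2]  R=[-1/4, 0]  = -3/8
g_5 [RBBRB]  L=[-1, -1/2, -3/8]  R=[-1/4, 0]  = -5/16
g_6 [RBBRBB]  L=[-1, -1/2, -3/8, -5/16]  R=[-1/4, 0]  = -9/32
g_7 [RBBRBBR]  L=[-1, -1/2, -3/8, -5/16]  R=[-9/32, -1/4, 0]  = -19/64
g_8 [RBBRBBRB]  L=[-1, -1/2, -3/8, -5/16, -19/64]  R=[-9/32, -1/4, 0]  = -37/128
g_9 [RBBRBBRBB]  L=[-1, -1/2, -3/8, -5/16, -19/64, -37/128]  R=[-9/32, -1/4, 0]  = -73/256
g_10 [RBBRBBRBBB]  L=[-1, -1/2, -3/8, -5/16, -19/64, -37/128, -73/256]  R=[-9/32, -1/4, 0]  = -145/512
g_11 [RBBRBBRBBBR]  L=[-1, -1/2, -3/8, -5/16, -19/64, -37/128, -73/256]  R=[-145/512, -9/32, -1/4, 0]  = -291/1024
g_12 [RBBRBBRBBBRB]  L=[-1, -1/2, -3/8, -5/16, -19/64, -37/128, -73/256, -291/1024]  R=[-145/512, -9/32, -1/4, 0]  = -581/2048
g_13 [RBBRBBRBBBRBB]  L=[-1, -1/2, -3/8, -5/16, -19/64, -37/128, -73/256, -291/1024, -581/2048]  R=[-145/512, -9/32, -1/4, 0]  = -1161/4096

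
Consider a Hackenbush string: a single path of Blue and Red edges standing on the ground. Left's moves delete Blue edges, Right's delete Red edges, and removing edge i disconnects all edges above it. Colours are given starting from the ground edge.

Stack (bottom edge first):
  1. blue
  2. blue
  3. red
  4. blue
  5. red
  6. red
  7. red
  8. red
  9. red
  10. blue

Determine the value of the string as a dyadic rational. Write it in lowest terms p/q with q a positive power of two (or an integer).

Build G(s[:k]) for k = 1..10, string s = blue blue red blue red red red red red blue.
b: Left { 0 }, Right { (no moves) } — simplest 1
bb: Left { 0; 1 }, Right { (no moves) } — simplest 2
bbr: Left { 0; 1 }, Right { 2 } — simplest 3/2
bbrb: Left { 0; 1; 3/2 }, Right { 2 } — simplest 7/4
bbrbr: Left { 0; 1; 3/2 }, Right { 7/4; 2 } — simplest 13/8
bbrbrr: Left { 0; 1; 3/2 }, Right { 13/8; 7/4; 2 } — simplest 25/16
bbrbrrr: Left { 0; 1; 3/2 }, Right { 25/16; 13/8; 7/4; 2 } — simplest 49/32
bbrbrrrr: Left { 0; 1; 3/2 }, Right { 49/32; 25/16; 13/8; 7/4; 2 } — simplest 97/64
bbrbrrrrr: Left { 0; 1; 3/2 }, Right { 97/64; 49/32; 25/16; 13/8; 7/4; 2 } — simplest 193/128
bbrbrrrrrb: Left { 0; 1; 3/2; 193/128 }, Right { 97/64; 49/32; 25/16; 13/8; 7/4; 2 } — simplest 387/256

387/256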